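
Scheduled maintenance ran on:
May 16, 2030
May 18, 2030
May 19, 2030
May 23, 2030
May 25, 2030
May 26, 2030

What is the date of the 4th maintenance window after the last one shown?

The gap pattern 2, 1, 4, 2, 1 repeats every 3 events.
These are the Thursdays, Saturdays and Sundays of each week.
The following Thursday is May 30, 2030.
The following Saturday is June 1, 2030.
Next Sunday: June 2, 2030.
The following Thursday is June 6, 2030.

June 6, 2030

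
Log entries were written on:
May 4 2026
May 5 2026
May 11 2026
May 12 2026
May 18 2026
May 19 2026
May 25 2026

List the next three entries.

Gaps: 1, 6, 1, 6, 1, 6 days — not constant, but cyclic with period 2.
The events fall on every Monday and Tuesday.
The following Tuesday is May 26 2026.
The following Monday is Jun 1 2026.
Next Tuesday: Jun 2 2026.

May 26 2026, Jun 1 2026, Jun 2 2026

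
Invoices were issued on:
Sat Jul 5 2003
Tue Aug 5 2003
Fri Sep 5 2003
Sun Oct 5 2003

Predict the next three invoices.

Wed Nov 5 2003, Fri Dec 5 2003, Mon Jan 5 2004

Gaps: 31, 31, 30 days — not constant. Every event is on the 5th of the month.
Pattern: the 5th of each month.
November 2003: Wed Nov 5 2003.
December 2003: Fri Dec 5 2003.
January 2004: Mon Jan 5 2004.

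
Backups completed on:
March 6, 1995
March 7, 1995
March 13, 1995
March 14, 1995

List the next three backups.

Every event lands on a Monday or Tuesday (gaps cycle 1, 6, 1).
So the schedule is: every Monday and Tuesday.
The following Monday is March 20, 1995.
Next Tuesday: March 21, 1995.
The following Monday is March 27, 1995.

March 20, 1995; March 21, 1995; March 27, 1995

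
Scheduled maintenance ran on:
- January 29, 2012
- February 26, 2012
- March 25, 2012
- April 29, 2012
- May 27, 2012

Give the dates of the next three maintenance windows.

June 24, 2012; July 29, 2012; August 26, 2012

These are Sundays with 28, 28, 35, 28-day gaps.
Each is the final Sunday of its month — January 29, 2012 is past the 28th, so '4th Sunday' doesn't fit.
Last Sunday of June 2012: June 24, 2012.
Last Sunday of July 2012: July 29, 2012.
August 2012 ends with Sunday August 26, 2012.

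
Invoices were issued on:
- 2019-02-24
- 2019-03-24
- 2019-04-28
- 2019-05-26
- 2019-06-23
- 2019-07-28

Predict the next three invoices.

All dates are Sundays, 28, 35, 28, 28, 35 days apart.
Specifically, the 4th Sunday of each month.
August 2019 — 4th Sunday is 2019-08-25.
4th Sunday of September 2019: 2019-09-22.
4th Sunday of October 2019: 2019-10-27.

2019-08-25, 2019-09-22, 2019-10-27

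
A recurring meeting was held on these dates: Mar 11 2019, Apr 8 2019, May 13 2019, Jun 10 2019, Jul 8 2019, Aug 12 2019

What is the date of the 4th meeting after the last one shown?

Dec 9 2019

All dates are Mondays, 28, 35, 28, 28, 35 days apart.
Specifically, the 2nd Monday of each month.
2nd Monday of September 2019: Sep 9 2019.
2nd Monday of October 2019: Oct 14 2019.
November 2019 — 2nd Monday is Nov 11 2019.
2nd Monday of December 2019: Dec 9 2019.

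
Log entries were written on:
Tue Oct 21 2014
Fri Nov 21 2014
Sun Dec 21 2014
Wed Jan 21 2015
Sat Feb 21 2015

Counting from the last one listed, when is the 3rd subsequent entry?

Each date is the 21st; the gaps (31, 30, 31, 31) track the month lengths.
The rule is the 21st of each month.
March 2015: Sat Mar 21 2015.
Next: April 2015 → Tue Apr 21 2015.
May 2015: Thu May 21 2015.

Thu May 21 2015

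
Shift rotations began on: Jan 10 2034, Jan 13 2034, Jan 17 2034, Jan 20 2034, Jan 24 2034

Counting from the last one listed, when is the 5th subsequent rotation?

Feb 10 2034

Gaps: 3, 4, 3, 4 days — not constant, but cyclic with period 2.
The events fall on every Tuesday and Friday.
The following Friday is Jan 27 2034.
Next Tuesday: Jan 31 2034.
Next Friday: Feb 3 2034.
The following Tuesday is Feb 7 2034.
Next Friday: Feb 10 2034.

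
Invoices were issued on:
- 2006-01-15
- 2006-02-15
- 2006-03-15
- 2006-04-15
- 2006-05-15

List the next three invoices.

Gaps: 31, 28, 31, 30 days — not constant. Every event is on the 15th of the month.
Pattern: the 15th of each month.
June 2006: 2006-06-15.
July 2006: 2006-07-15.
August 2006: 2006-08-15.

2006-06-15, 2006-07-15, 2006-08-15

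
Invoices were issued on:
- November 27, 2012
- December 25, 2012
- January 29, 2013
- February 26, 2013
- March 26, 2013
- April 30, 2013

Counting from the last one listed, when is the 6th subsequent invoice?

All Tuesdays; the gaps (28, 35, 28, 28, 35) vary with month length.
This is the last Tuesday of each month.
Last Tuesday of May 2013: May 28, 2013.
June 2013 ends with Tuesday June 25, 2013.
Last Tuesday of July 2013: July 30, 2013.
August 2013 ends with Tuesday August 27, 2013.
Last Tuesday of September 2013: September 24, 2013.
October 2013 ends with Tuesday October 29, 2013.

October 29, 2013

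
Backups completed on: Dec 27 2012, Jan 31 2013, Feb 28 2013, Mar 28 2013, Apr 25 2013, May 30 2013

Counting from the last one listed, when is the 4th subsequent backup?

Every date is a Thursday; gaps 35, 28, 28, 28, 35 days.
Each is the last Thursday of its month (at least one falls on the 29th or later, ruling out '4th Thursday').
Last Thursday of June 2013: Jun 27 2013.
Last Thursday of July 2013: Jul 25 2013.
August 2013 ends with Thursday Aug 29 2013.
September 2013 ends with Thursday Sep 26 2013.

Sep 26 2013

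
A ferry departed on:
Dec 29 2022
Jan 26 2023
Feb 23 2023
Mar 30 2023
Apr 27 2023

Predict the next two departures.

These are Thursdays with 28, 28, 35, 28-day gaps.
Each is the final Thursday of its month — Dec 29 2022 is past the 28th, so '4th Thursday' doesn't fit.
Last Thursday of May 2023: May 25 2023.
Last Thursday of June 2023: Jun 29 2023.

May 25 2023, Jun 29 2023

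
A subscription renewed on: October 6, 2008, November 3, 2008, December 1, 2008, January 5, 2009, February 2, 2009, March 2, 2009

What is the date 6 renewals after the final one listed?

All dates are Mondays, 28, 28, 35, 28, 28 days apart.
Specifically, the 1st Monday of each month.
April 2009 — 1st Monday is April 6, 2009.
1st Monday of May 2009: May 4, 2009.
1st Monday of June 2009: June 1, 2009.
1st Monday of July 2009: July 6, 2009.
August 2009 — 1st Monday is August 3, 2009.
September 2009 — 1st Monday is September 7, 2009.

September 7, 2009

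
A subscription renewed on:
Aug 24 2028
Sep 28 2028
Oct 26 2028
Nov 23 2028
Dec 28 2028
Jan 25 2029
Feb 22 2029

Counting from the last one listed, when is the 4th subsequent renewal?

Jun 28 2029

Gaps: 35, 28, 28, 35, 28, 28 days — a mix of 28 and 35. Every date is a Thursday.
Each is the 4th Thursday of its month.
4th Thursday of March 2029: Mar 22 2029.
4th Thursday of April 2029: Apr 26 2029.
4th Thursday of May 2029: May 24 2029.
June 2029 — 4th Thursday is Jun 28 2029.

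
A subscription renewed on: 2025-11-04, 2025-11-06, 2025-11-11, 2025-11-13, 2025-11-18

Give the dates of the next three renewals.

Gaps: 2, 5, 2, 5 days — not constant, but cyclic with period 2.
The events fall on every Tuesday and Thursday.
Next Thursday: 2025-11-20.
Next Tuesday: 2025-11-25.
Next Thursday: 2025-11-27.

2025-11-20, 2025-11-25, 2025-11-27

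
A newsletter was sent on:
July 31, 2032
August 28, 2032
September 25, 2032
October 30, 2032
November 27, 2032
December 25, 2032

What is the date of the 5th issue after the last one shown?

All Saturdays; the gaps (28, 28, 35, 28, 28) vary with month length.
This is the last Saturday of each month.
Last Saturday of January 2033: January 29, 2033.
Last Saturday of February 2033: February 26, 2033.
March 2033 ends with Saturday March 26, 2033.
Last Saturday of April 2033: April 30, 2033.
May 2033 ends with Saturday May 28, 2033.

May 28, 2033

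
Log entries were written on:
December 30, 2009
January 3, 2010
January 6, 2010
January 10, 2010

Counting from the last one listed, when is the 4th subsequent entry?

Gaps: 4, 3, 4 days — not constant, but cyclic with period 2.
The events fall on every Wednesday and Sunday.
Next Wednesday: January 13, 2010.
The following Sunday is January 17, 2010.
The following Wednesday is January 20, 2010.
Next Sunday: January 24, 2010.

January 24, 2010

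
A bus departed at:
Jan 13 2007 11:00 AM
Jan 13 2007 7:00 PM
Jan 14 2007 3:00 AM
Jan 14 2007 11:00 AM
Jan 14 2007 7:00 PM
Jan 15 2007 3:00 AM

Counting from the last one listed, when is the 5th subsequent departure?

Jan 16 2007 7:00 PM

The interval is a steady 8 hours (8, 8, 8, 8, 8).
Jan 15 2007 3:00 AM + 8 h = Jan 15 2007 11:00 AM.
Jan 15 2007 11:00 AM + 8 h = Jan 15 2007 7:00 PM.
Jan 15 2007 7:00 PM + 8 h = Jan 16 2007 3:00 AM.
Jan 16 2007 3:00 AM + 8 h = Jan 16 2007 11:00 AM.
Jan 16 2007 11:00 AM + 8 h = Jan 16 2007 7:00 PM.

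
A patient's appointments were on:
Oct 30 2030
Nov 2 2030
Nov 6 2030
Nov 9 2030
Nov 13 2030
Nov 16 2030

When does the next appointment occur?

Nov 20 2030

The gap pattern 3, 4, 3, 4, 3 repeats every 2 events.
These are the Wednesdays and Saturdays of each week.
The following Wednesday is Nov 20 2030.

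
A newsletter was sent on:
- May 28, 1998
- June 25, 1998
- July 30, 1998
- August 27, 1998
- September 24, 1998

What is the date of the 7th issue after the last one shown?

April 29, 1999

These are Thursdays with 28, 35, 28, 28-day gaps.
Each is the final Thursday of its month — July 30, 1998 is past the 28th, so '4th Thursday' doesn't fit.
Last Thursday of October 1998: October 29, 1998.
November 1998 ends with Thursday November 26, 1998.
Last Thursday of December 1998: December 31, 1998.
January 1999 ends with Thursday January 28, 1999.
Last Thursday of February 1999: February 25, 1999.
March 1999 ends with Thursday March 25, 1999.
Last Thursday of April 1999: April 29, 1999.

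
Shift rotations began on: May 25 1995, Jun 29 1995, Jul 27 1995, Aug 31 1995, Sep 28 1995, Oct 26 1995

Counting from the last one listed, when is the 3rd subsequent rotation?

All Thursdays; the gaps (35, 28, 35, 28, 28) vary with month length.
This is the last Thursday of each month.
November 1995 ends with Thursday Nov 30 1995.
Last Thursday of December 1995: Dec 28 1995.
Last Thursday of January 1996: Jan 25 1996.

Jan 25 1996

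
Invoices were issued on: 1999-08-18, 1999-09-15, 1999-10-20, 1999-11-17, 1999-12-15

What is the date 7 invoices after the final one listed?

These are Wednesdays at 28- or 35-day spacing (28, 35, 28, 28).
The pattern: 3rd Wednesday of the month.
3rd Wednesday of January 2000: 2000-01-19.
3rd Wednesday of February 2000: 2000-02-16.
March 2000 — 3rd Wednesday is 2000-03-15.
April 2000 — 3rd Wednesday is 2000-04-19.
3rd Wednesday of May 2000: 2000-05-17.
3rd Wednesday of June 2000: 2000-06-21.
July 2000 — 3rd Wednesday is 2000-07-19.

2000-07-19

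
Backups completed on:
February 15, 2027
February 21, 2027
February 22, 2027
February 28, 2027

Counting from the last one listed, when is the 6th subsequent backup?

March 21, 2027

Gaps: 6, 1, 6 days — not constant, but cyclic with period 2.
The events fall on every Monday and Sunday.
The following Monday is March 1, 2027.
The following Sunday is March 7, 2027.
The following Monday is March 8, 2027.
Next Sunday: March 14, 2027.
The following Monday is March 15, 2027.
Next Sunday: March 21, 2027.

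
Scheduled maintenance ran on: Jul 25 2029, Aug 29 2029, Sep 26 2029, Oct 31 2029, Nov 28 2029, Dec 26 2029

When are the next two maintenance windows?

All Wednesdays; the gaps (35, 28, 35, 28, 28) vary with month length.
This is the last Wednesday of each month.
January 2030 ends with Wednesday Jan 30 2030.
Last Wednesday of February 2030: Feb 27 2030.

Jan 30 2030, Feb 27 2030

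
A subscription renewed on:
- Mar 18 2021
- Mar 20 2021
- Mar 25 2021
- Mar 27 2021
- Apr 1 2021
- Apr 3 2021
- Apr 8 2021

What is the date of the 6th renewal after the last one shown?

The gap pattern 2, 5, 2, 5, 2, 5 repeats every 2 events.
These are the Thursdays and Saturdays of each week.
The following Saturday is Apr 10 2021.
The following Thursday is Apr 15 2021.
Next Saturday: Apr 17 2021.
Next Thursday: Apr 22 2021.
The following Saturday is Apr 24 2021.
The following Thursday is Apr 29 2021.

Apr 29 2021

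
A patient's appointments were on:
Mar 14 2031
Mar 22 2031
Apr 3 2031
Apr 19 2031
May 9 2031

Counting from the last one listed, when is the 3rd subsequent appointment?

Aug 1 2031

Gaps: 8, 12, 16, 20 days — each gap is 4 larger than the previous one.
Next gap: 24 days. May 9 2031 + 24 days = Jun 2 2031.
Next gap: 28 days. Jun 2 2031 + 28 days = Jun 30 2031.
Next gap: 32 days. Jun 30 2031 + 32 days = Aug 1 2031.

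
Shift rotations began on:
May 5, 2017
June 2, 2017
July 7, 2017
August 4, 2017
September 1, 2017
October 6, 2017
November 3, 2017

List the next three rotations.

December 1, 2017; January 5, 2018; February 2, 2018

These are Fridays at 28- or 35-day spacing (28, 35, 28, 28, 35, 28).
The pattern: 1st Friday of the month.
December 2017 — 1st Friday is December 1, 2017.
January 2018 — 1st Friday is January 5, 2018.
February 2018 — 1st Friday is February 2, 2018.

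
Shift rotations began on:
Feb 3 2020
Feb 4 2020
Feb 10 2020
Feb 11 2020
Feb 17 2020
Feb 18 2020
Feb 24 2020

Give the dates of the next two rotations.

Feb 25 2020, Mar 2 2020

The gap pattern 1, 6, 1, 6, 1, 6 repeats every 2 events.
These are the Mondays and Tuesdays of each week.
Next Tuesday: Feb 25 2020.
Next Monday: Mar 2 2020.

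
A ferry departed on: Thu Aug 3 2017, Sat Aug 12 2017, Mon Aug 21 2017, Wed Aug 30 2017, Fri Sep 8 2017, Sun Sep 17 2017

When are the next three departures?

Gaps between consecutive events: 9, 9, 9, 9, 9 days — a constant 9-day interval.
Sun Sep 17 2017 + 9 days = Tue Sep 26 2017.
Tue Sep 26 2017 + 9 days = Thu Oct 5 2017.
Thu Oct 5 2017 + 9 days = Sat Oct 14 2017.

Tue Sep 26 2017, Thu Oct 5 2017, Sat Oct 14 2017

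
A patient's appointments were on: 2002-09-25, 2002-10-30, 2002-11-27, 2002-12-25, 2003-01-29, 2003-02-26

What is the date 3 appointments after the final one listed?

Every date is a Wednesday; gaps 35, 28, 28, 35, 28 days.
Each is the last Wednesday of its month (at least one falls on the 29th or later, ruling out '4th Wednesday').
March 2003 ends with Wednesday 2003-03-26.
Last Wednesday of April 2003: 2003-04-30.
Last Wednesday of May 2003: 2003-05-28.

2003-05-28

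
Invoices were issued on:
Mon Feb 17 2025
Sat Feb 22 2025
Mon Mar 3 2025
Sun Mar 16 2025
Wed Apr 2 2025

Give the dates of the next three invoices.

The spacing grows by 4 each time: 5, 9, 13, 17 days.
Next gap: 21 days. Wed Apr 2 2025 + 21 days = Wed Apr 23 2025.
Next gap: 25 days. Wed Apr 23 2025 + 25 days = Sun May 18 2025.
Next gap: 29 days. Sun May 18 2025 + 29 days = Mon Jun 16 2025.

Wed Apr 23 2025, Sun May 18 2025, Mon Jun 16 2025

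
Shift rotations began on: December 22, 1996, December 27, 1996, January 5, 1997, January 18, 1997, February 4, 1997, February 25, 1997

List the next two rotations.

Intervals are 5, 9, 13, 17, 21 days — an arithmetic progression with common difference 4.
Next gap: 25 days. February 25, 1997 + 25 days = March 22, 1997.
Next gap: 29 days. March 22, 1997 + 29 days = April 20, 1997.

March 22, 1997; April 20, 1997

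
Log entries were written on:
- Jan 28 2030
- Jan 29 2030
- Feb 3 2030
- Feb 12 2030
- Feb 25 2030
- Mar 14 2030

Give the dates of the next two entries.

Apr 4 2030, Apr 29 2030

Gaps: 1, 5, 9, 13, 17 days — each gap is 4 larger than the previous one.
Next gap: 21 days. Mar 14 2030 + 21 days = Apr 4 2030.
Next gap: 25 days. Apr 4 2030 + 25 days = Apr 29 2030.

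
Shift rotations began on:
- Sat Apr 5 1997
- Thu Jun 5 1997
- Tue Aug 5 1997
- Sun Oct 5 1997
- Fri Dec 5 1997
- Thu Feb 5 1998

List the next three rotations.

The day-of-month is always 5 (61, 61, 61, 61, 62 days between events).
So this recurs on the 5th of every 2 months.
April 1998: Sun Apr 5 1998.
Next: June 1998 → Fri Jun 5 1998.
August 1998: Wed Aug 5 1998.

Sun Apr 5 1998, Fri Jun 5 1998, Wed Aug 5 1998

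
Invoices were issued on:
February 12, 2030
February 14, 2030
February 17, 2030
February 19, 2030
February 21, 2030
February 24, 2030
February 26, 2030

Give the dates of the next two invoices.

Gaps: 2, 3, 2, 2, 3, 2 days — not constant, but cyclic with period 3.
The events fall on every Tuesday, Thursday and Sunday.
The following Thursday is February 28, 2030.
The following Sunday is March 3, 2030.

February 28, 2030; March 3, 2030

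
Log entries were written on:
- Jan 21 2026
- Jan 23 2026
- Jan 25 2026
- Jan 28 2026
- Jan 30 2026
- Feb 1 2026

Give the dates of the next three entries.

Feb 4 2026, Feb 6 2026, Feb 8 2026

The gap pattern 2, 2, 3, 2, 2 repeats every 3 events.
These are the Wednesdays, Fridays and Sundays of each week.
Next Wednesday: Feb 4 2026.
Next Friday: Feb 6 2026.
The following Sunday is Feb 8 2026.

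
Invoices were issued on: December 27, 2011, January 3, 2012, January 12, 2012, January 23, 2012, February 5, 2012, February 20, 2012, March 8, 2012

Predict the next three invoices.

The spacing grows by 2 each time: 7, 9, 11, 13, 15, 17 days.
Next gap: 19 days. March 8, 2012 + 19 days = March 27, 2012.
Next gap: 21 days. March 27, 2012 + 21 days = April 17, 2012.
Next gap: 23 days. April 17, 2012 + 23 days = May 10, 2012.

March 27, 2012; April 17, 2012; May 10, 2012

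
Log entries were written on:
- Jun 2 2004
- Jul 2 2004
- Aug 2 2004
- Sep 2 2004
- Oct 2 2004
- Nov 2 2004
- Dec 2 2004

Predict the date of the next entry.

Each date is the 2nd; the gaps (30, 31, 31, 30, 31, 30) track the month lengths.
The rule is the 2nd of each month.
Next: January 2005 → Jan 2 2005.

Jan 2 2005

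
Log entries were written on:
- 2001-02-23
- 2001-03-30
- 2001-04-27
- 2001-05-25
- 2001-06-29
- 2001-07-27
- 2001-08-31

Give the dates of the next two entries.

Every date is a Friday; gaps 35, 28, 28, 35, 28, 35 days.
Each is the last Friday of its month (at least one falls on the 29th or later, ruling out '4th Friday').
Last Friday of September 2001: 2001-09-28.
Last Friday of October 2001: 2001-10-26.

2001-09-28, 2001-10-26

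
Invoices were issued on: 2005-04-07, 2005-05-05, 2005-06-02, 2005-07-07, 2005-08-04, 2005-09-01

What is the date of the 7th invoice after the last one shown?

All dates are Thursdays, 28, 28, 35, 28, 28 days apart.
Specifically, the 1st Thursday of each month.
1st Thursday of October 2005: 2005-10-06.
November 2005 — 1st Thursday is 2005-11-03.
December 2005 — 1st Thursday is 2005-12-01.
January 2006 — 1st Thursday is 2006-01-05.
February 2006 — 1st Thursday is 2006-02-02.
1st Thursday of March 2006: 2006-03-02.
April 2006 — 1st Thursday is 2006-04-06.

2006-04-06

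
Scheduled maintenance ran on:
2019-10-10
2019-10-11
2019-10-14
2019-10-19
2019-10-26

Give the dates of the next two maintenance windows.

2019-11-04, 2019-11-15

Intervals are 1, 3, 5, 7 days — an arithmetic progression with common difference 2.
Next gap: 9 days. 2019-10-26 + 9 days = 2019-11-04.
Next gap: 11 days. 2019-11-04 + 11 days = 2019-11-15.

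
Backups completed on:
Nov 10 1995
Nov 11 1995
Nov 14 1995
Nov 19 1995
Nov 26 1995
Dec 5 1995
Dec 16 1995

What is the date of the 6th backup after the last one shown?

Apr 2 1996

Gaps: 1, 3, 5, 7, 9, 11 days — each gap is 2 larger than the previous one.
Next gap: 13 days. Dec 16 1995 + 13 days = Dec 29 1995.
Next gap: 15 days. Dec 29 1995 + 15 days = Jan 13 1996.
Next gap: 17 days. Jan 13 1996 + 17 days = Jan 30 1996.
Next gap: 19 days. Jan 30 1996 + 19 days = Feb 18 1996.
Next gap: 21 days. Feb 18 1996 + 21 days = Mar 10 1996.
Next gap: 23 days. Mar 10 1996 + 23 days = Apr 2 1996.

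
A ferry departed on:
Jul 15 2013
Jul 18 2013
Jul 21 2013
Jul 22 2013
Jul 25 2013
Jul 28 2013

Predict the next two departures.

Every event lands on a Monday or Thursday or Sunday (gaps cycle 3, 3, 1, 3, 3).
So the schedule is: every Monday, Thursday and Sunday.
Next Monday: Jul 29 2013.
The following Thursday is Aug 1 2013.

Jul 29 2013, Aug 1 2013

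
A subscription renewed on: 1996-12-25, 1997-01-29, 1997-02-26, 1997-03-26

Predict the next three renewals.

1997-04-30, 1997-05-28, 1997-06-25

These are Wednesdays with 35, 28, 28-day gaps.
Each is the final Wednesday of its month — 1997-01-29 is past the 28th, so '4th Wednesday' doesn't fit.
Last Wednesday of April 1997: 1997-04-30.
Last Wednesday of May 1997: 1997-05-28.
Last Wednesday of June 1997: 1997-06-25.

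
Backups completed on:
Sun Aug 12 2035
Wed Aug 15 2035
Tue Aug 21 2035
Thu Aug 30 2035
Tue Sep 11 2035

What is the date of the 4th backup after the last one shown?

Gaps: 3, 6, 9, 12 days — each gap is 3 larger than the previous one.
Next gap: 15 days. Tue Sep 11 2035 + 15 days = Wed Sep 26 2035.
Next gap: 18 days. Wed Sep 26 2035 + 18 days = Sun Oct 14 2035.
Next gap: 21 days. Sun Oct 14 2035 + 21 days = Sun Nov 4 2035.
Next gap: 24 days. Sun Nov 4 2035 + 24 days = Wed Nov 28 2035.

Wed Nov 28 2035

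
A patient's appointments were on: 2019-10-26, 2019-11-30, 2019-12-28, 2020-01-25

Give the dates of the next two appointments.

All Saturdays; the gaps (35, 28, 28) vary with month length.
This is the last Saturday of each month.
Last Saturday of February 2020: 2020-02-29.
Last Saturday of March 2020: 2020-03-28.

2020-02-29, 2020-03-28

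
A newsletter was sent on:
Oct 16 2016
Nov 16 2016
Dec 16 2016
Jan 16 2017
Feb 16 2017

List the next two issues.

Mar 16 2017, Apr 16 2017

Each date is the 16th; the gaps (31, 30, 31, 31) track the month lengths.
The rule is the 16th of each month.
March 2017: Mar 16 2017.
Next: April 2017 → Apr 16 2017.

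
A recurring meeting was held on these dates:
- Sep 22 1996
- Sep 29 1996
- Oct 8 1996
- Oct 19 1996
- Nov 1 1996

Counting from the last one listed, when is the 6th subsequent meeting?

Mar 1 1997

The spacing grows by 2 each time: 7, 9, 11, 13 days.
Next gap: 15 days. Nov 1 1996 + 15 days = Nov 16 1996.
Next gap: 17 days. Nov 16 1996 + 17 days = Dec 3 1996.
Next gap: 19 days. Dec 3 1996 + 19 days = Dec 22 1996.
Next gap: 21 days. Dec 22 1996 + 21 days = Jan 12 1997.
Next gap: 23 days. Jan 12 1997 + 23 days = Feb 4 1997.
Next gap: 25 days. Feb 4 1997 + 25 days = Mar 1 1997.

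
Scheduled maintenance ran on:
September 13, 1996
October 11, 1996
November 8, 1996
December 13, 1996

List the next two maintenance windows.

Gaps: 28, 28, 35 days — a mix of 28 and 35. Every date is a Friday.
Each is the 2nd Friday of its month.
2nd Friday of January 1997: January 10, 1997.
February 1997 — 2nd Friday is February 14, 1997.

January 10, 1997; February 14, 1997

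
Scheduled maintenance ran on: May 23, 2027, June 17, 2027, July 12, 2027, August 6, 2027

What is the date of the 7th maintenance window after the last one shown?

January 28, 2028

Gaps between consecutive events: 25, 25, 25 days — a constant 25-day interval.
August 6, 2027 + 25 days = August 31, 2027.
August 31, 2027 + 25 days = September 25, 2027.
September 25, 2027 + 25 days = October 20, 2027.
October 20, 2027 + 25 days = November 14, 2027.
November 14, 2027 + 25 days = December 9, 2027.
December 9, 2027 + 25 days = January 3, 2028.
January 3, 2028 + 25 days = January 28, 2028.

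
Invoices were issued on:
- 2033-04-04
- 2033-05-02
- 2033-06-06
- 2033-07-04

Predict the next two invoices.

All dates are Mondays, 28, 35, 28 days apart.
Specifically, the 1st Monday of each month.
August 2033 — 1st Monday is 2033-08-01.
1st Monday of September 2033: 2033-09-05.

2033-08-01, 2033-09-05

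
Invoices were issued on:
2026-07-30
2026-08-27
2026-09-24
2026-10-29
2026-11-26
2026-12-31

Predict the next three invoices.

2027-01-28, 2027-02-25, 2027-03-25

These are Thursdays with 28, 28, 35, 28, 35-day gaps.
Each is the final Thursday of its month — 2026-07-30 is past the 28th, so '4th Thursday' doesn't fit.
Last Thursday of January 2027: 2027-01-28.
Last Thursday of February 2027: 2027-02-25.
Last Thursday of March 2027: 2027-03-25.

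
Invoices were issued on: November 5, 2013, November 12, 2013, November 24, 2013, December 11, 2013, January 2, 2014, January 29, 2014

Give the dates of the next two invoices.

Intervals are 7, 12, 17, 22, 27 days — an arithmetic progression with common difference 5.
Next gap: 32 days. January 29, 2014 + 32 days = March 2, 2014.
Next gap: 37 days. March 2, 2014 + 37 days = April 8, 2014.

March 2, 2014; April 8, 2014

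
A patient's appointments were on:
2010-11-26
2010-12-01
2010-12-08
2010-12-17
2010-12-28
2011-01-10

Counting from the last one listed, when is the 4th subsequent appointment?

2011-03-23

Intervals are 5, 7, 9, 11, 13 days — an arithmetic progression with common difference 2.
Next gap: 15 days. 2011-01-10 + 15 days = 2011-01-25.
Next gap: 17 days. 2011-01-25 + 17 days = 2011-02-11.
Next gap: 19 days. 2011-02-11 + 19 days = 2011-03-02.
Next gap: 21 days. 2011-03-02 + 21 days = 2011-03-23.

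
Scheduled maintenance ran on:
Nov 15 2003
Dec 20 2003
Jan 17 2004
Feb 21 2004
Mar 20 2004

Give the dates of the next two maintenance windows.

These are Saturdays at 28- or 35-day spacing (35, 28, 35, 28).
The pattern: 3rd Saturday of the month.
3rd Saturday of April 2004: Apr 17 2004.
3rd Saturday of May 2004: May 15 2004.

Apr 17 2004, May 15 2004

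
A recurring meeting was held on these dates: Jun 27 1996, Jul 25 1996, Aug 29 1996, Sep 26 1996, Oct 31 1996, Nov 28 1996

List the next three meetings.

Dec 26 1996, Jan 30 1997, Feb 27 1997

These are Thursdays with 28, 35, 28, 35, 28-day gaps.
Each is the final Thursday of its month — Aug 29 1996 is past the 28th, so '4th Thursday' doesn't fit.
December 1996 ends with Thursday Dec 26 1996.
January 1997 ends with Thursday Jan 30 1997.
Last Thursday of February 1997: Feb 27 1997.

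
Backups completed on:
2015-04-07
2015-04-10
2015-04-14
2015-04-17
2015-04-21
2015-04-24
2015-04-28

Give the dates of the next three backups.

2015-05-01, 2015-05-05, 2015-05-08

Gaps: 3, 4, 3, 4, 3, 4 days — not constant, but cyclic with period 2.
The events fall on every Tuesday and Friday.
The following Friday is 2015-05-01.
Next Tuesday: 2015-05-05.
Next Friday: 2015-05-08.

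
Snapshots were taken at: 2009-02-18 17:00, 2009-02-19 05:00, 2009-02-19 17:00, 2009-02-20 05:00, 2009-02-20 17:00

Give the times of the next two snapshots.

2009-02-21 05:00, 2009-02-21 17:00

Spacing: 12, 12, 12, 12 h — constant 12 h.
2009-02-20 17:00 + 12 h = 2009-02-21 05:00.
2009-02-21 05:00 + 12 h = 2009-02-21 17:00.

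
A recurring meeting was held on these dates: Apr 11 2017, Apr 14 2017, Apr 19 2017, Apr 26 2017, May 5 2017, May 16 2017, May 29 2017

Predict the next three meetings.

Jun 13 2017, Jun 30 2017, Jul 19 2017

The spacing grows by 2 each time: 3, 5, 7, 9, 11, 13 days.
Next gap: 15 days. May 29 2017 + 15 days = Jun 13 2017.
Next gap: 17 days. Jun 13 2017 + 17 days = Jun 30 2017.
Next gap: 19 days. Jun 30 2017 + 19 days = Jul 19 2017.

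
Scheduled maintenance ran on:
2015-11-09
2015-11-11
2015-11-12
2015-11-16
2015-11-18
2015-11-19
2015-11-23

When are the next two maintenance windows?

Gaps: 2, 1, 4, 2, 1, 4 days — not constant, but cyclic with period 3.
The events fall on every Monday, Wednesday and Thursday.
The following Wednesday is 2015-11-25.
Next Thursday: 2015-11-26.

2015-11-25, 2015-11-26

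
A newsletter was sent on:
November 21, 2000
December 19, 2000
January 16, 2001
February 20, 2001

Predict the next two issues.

March 20, 2001; April 17, 2001

Gaps: 28, 28, 35 days — a mix of 28 and 35. Every date is a Tuesday.
Each is the 3rd Tuesday of its month.
3rd Tuesday of March 2001: March 20, 2001.
3rd Tuesday of April 2001: April 17, 2001.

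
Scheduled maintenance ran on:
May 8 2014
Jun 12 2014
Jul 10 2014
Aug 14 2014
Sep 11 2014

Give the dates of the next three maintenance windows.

All dates are Thursdays, 35, 28, 35, 28 days apart.
Specifically, the 2nd Thursday of each month.
October 2014 — 2nd Thursday is Oct 9 2014.
November 2014 — 2nd Thursday is Nov 13 2014.
2nd Thursday of December 2014: Dec 11 2014.

Oct 9 2014, Nov 13 2014, Dec 11 2014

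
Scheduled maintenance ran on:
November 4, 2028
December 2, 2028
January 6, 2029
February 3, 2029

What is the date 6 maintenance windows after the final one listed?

August 4, 2029

All dates are Saturdays, 28, 35, 28 days apart.
Specifically, the 1st Saturday of each month.
March 2029 — 1st Saturday is March 3, 2029.
1st Saturday of April 2029: April 7, 2029.
1st Saturday of May 2029: May 5, 2029.
1st Saturday of June 2029: June 2, 2029.
1st Saturday of July 2029: July 7, 2029.
1st Saturday of August 2029: August 4, 2029.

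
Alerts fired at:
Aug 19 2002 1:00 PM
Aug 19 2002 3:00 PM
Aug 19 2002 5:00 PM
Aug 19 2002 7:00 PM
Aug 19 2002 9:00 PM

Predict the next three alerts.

Spacing: 2, 2, 2, 2 h — constant 2 h.
Aug 19 2002 9:00 PM + 2 h = Aug 19 2002 11:00 PM.
Aug 19 2002 11:00 PM + 2 h = Aug 20 2002 1:00 AM.
Aug 20 2002 1:00 AM + 2 h = Aug 20 2002 3:00 AM.

Aug 19 2002 11:00 PM, Aug 20 2002 1:00 AM, Aug 20 2002 3:00 AM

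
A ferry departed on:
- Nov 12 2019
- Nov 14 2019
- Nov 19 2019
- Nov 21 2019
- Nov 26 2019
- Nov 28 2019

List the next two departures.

Gaps: 2, 5, 2, 5, 2 days — not constant, but cyclic with period 2.
The events fall on every Tuesday and Thursday.
The following Tuesday is Dec 3 2019.
The following Thursday is Dec 5 2019.

Dec 3 2019, Dec 5 2019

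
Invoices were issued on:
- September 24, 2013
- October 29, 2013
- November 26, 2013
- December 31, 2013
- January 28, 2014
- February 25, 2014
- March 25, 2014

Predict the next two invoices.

Every date is a Tuesday; gaps 35, 28, 35, 28, 28, 28 days.
Each is the last Tuesday of its month (at least one falls on the 29th or later, ruling out '4th Tuesday').
Last Tuesday of April 2014: April 29, 2014.
Last Tuesday of May 2014: May 27, 2014.

April 29, 2014; May 27, 2014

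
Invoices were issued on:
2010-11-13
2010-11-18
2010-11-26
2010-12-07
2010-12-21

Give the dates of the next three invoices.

2011-01-07, 2011-01-27, 2011-02-19

Intervals are 5, 8, 11, 14 days — an arithmetic progression with common difference 3.
Next gap: 17 days. 2010-12-21 + 17 days = 2011-01-07.
Next gap: 20 days. 2011-01-07 + 20 days = 2011-01-27.
Next gap: 23 days. 2011-01-27 + 23 days = 2011-02-19.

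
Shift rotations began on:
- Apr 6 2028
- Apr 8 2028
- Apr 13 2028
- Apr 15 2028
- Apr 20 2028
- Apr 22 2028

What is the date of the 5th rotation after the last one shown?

May 11 2028

Every event lands on a Thursday or Saturday (gaps cycle 2, 5, 2, 5, 2).
So the schedule is: every Thursday and Saturday.
The following Thursday is Apr 27 2028.
Next Saturday: Apr 29 2028.
Next Thursday: May 4 2028.
Next Saturday: May 6 2028.
Next Thursday: May 11 2028.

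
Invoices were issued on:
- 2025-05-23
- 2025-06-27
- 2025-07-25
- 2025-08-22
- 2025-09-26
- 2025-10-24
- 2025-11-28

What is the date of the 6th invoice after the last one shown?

All dates are Fridays, 35, 28, 28, 35, 28, 35 days apart.
Specifically, the 4th Friday of each month.
4th Friday of December 2025: 2025-12-26.
January 2026 — 4th Friday is 2026-01-23.
February 2026 — 4th Friday is 2026-02-27.
March 2026 — 4th Friday is 2026-03-27.
4th Friday of April 2026: 2026-04-24.
4th Friday of May 2026: 2026-05-22.

2026-05-22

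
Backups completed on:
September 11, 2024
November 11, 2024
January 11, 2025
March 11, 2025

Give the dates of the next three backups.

Gaps: 61, 61, 59 days — not constant. Every event is on the 11th of the month.
Pattern: the 11th of every 2 months.
Next: May 2025 → May 11, 2025.
Next: July 2025 → July 11, 2025.
Next: September 2025 → September 11, 2025.

May 11, 2025; July 11, 2025; September 11, 2025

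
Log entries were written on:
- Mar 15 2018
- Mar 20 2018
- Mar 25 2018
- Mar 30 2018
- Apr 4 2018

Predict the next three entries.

Apr 9 2018, Apr 14 2018, Apr 19 2018

Every event comes 5 days after the last (5, 5, 5, 5).
Apr 4 2018 + 5 days = Apr 9 2018.
Apr 9 2018 + 5 days = Apr 14 2018.
Apr 14 2018 + 5 days = Apr 19 2018.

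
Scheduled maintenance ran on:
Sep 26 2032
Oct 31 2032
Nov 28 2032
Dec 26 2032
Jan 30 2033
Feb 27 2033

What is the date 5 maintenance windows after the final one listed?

Jul 31 2033

Every date is a Sunday; gaps 35, 28, 28, 35, 28 days.
Each is the last Sunday of its month (at least one falls on the 29th or later, ruling out '4th Sunday').
Last Sunday of March 2033: Mar 27 2033.
Last Sunday of April 2033: Apr 24 2033.
May 2033 ends with Sunday May 29 2033.
Last Sunday of June 2033: Jun 26 2033.
July 2033 ends with Sunday Jul 31 2033.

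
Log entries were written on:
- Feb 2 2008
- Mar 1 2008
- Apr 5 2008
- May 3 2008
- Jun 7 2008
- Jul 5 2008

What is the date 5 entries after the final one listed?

Dec 6 2008

These are Saturdays at 28- or 35-day spacing (28, 35, 28, 35, 28).
The pattern: 1st Saturday of the month.
1st Saturday of August 2008: Aug 2 2008.
1st Saturday of September 2008: Sep 6 2008.
October 2008 — 1st Saturday is Oct 4 2008.
November 2008 — 1st Saturday is Nov 1 2008.
1st Saturday of December 2008: Dec 6 2008.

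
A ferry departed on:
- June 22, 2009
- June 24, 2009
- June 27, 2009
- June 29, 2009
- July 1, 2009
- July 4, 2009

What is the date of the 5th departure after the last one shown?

The gap pattern 2, 3, 2, 2, 3 repeats every 3 events.
These are the Mondays, Wednesdays and Saturdays of each week.
The following Monday is July 6, 2009.
The following Wednesday is July 8, 2009.
The following Saturday is July 11, 2009.
Next Monday: July 13, 2009.
Next Wednesday: July 15, 2009.

July 15, 2009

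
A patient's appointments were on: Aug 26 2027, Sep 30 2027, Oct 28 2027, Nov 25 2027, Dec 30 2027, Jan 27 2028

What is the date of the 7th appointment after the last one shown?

Aug 31 2028

Every date is a Thursday; gaps 35, 28, 28, 35, 28 days.
Each is the last Thursday of its month (at least one falls on the 29th or later, ruling out '4th Thursday').
February 2028 ends with Thursday Feb 24 2028.
March 2028 ends with Thursday Mar 30 2028.
Last Thursday of April 2028: Apr 27 2028.
Last Thursday of May 2028: May 25 2028.
Last Thursday of June 2028: Jun 29 2028.
Last Thursday of July 2028: Jul 27 2028.
August 2028 ends with Thursday Aug 31 2028.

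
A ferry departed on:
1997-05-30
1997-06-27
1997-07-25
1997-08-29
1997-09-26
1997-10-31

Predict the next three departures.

All Fridays; the gaps (28, 28, 35, 28, 35) vary with month length.
This is the last Friday of each month.
Last Friday of November 1997: 1997-11-28.
December 1997 ends with Friday 1997-12-26.
January 1998 ends with Friday 1998-01-30.

1997-11-28, 1997-12-26, 1998-01-30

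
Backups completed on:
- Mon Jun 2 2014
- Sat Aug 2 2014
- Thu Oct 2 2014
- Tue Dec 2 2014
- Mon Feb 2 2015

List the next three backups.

Thu Apr 2 2015, Tue Jun 2 2015, Sun Aug 2 2015

Each date is the 2nd; the gaps (61, 61, 61, 62) track the month lengths.
The rule is the 2nd of every 2 months.
Next: April 2015 → Thu Apr 2 2015.
June 2015: Tue Jun 2 2015.
August 2015: Sun Aug 2 2015.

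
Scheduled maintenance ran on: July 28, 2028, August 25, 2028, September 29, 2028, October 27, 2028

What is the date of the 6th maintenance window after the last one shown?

April 27, 2029

These are Fridays with 28, 35, 28-day gaps.
Each is the final Friday of its month — September 29, 2028 is past the 28th, so '4th Friday' doesn't fit.
November 2028 ends with Friday November 24, 2028.
Last Friday of December 2028: December 29, 2028.
Last Friday of January 2029: January 26, 2029.
February 2029 ends with Friday February 23, 2029.
March 2029 ends with Friday March 30, 2029.
Last Friday of April 2029: April 27, 2029.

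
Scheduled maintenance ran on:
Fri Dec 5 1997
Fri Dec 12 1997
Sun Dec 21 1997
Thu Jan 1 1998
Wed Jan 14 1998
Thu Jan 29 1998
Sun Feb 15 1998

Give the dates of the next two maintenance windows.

Fri Mar 6 1998, Fri Mar 27 1998

Gaps: 7, 9, 11, 13, 15, 17 days — each gap is 2 larger than the previous one.
Next gap: 19 days. Sun Feb 15 1998 + 19 days = Fri Mar 6 1998.
Next gap: 21 days. Fri Mar 6 1998 + 21 days = Fri Mar 27 1998.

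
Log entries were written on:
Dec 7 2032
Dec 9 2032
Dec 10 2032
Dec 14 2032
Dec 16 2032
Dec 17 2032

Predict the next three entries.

Dec 21 2032, Dec 23 2032, Dec 24 2032

Gaps: 2, 1, 4, 2, 1 days — not constant, but cyclic with period 3.
The events fall on every Tuesday, Thursday and Friday.
Next Tuesday: Dec 21 2032.
Next Thursday: Dec 23 2032.
Next Friday: Dec 24 2032.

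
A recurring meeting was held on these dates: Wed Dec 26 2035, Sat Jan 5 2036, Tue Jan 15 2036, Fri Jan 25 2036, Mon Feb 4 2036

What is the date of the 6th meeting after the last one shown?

Fri Apr 4 2036

Every event comes 10 days after the last (10, 10, 10, 10).
Mon Feb 4 2036 + 10 days = Thu Feb 14 2036.
Thu Feb 14 2036 + 10 days = Sun Feb 24 2036.
Sun Feb 24 2036 + 10 days = Wed Mar 5 2036.
Wed Mar 5 2036 + 10 days = Sat Mar 15 2036.
Sat Mar 15 2036 + 10 days = Tue Mar 25 2036.
Tue Mar 25 2036 + 10 days = Fri Apr 4 2036.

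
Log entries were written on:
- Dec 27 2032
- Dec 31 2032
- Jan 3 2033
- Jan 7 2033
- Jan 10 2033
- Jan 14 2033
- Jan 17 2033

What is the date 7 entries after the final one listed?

Feb 11 2033

The gap pattern 4, 3, 4, 3, 4, 3 repeats every 2 events.
These are the Mondays and Fridays of each week.
The following Friday is Jan 21 2033.
Next Monday: Jan 24 2033.
Next Friday: Jan 28 2033.
The following Monday is Jan 31 2033.
Next Friday: Feb 4 2033.
The following Monday is Feb 7 2033.
The following Friday is Feb 11 2033.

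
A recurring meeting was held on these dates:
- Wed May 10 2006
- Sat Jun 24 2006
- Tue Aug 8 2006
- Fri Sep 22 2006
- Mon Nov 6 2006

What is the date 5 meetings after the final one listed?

Every event comes 45 days after the last (45, 45, 45, 45).
Mon Nov 6 2006 + 45 days = Thu Dec 21 2006.
Thu Dec 21 2006 + 45 days = Sun Feb 4 2007.
Sun Feb 4 2007 + 45 days = Wed Mar 21 2007.
Wed Mar 21 2007 + 45 days = Sat May 5 2007.
Sat May 5 2007 + 45 days = Tue Jun 19 2007.

Tue Jun 19 2007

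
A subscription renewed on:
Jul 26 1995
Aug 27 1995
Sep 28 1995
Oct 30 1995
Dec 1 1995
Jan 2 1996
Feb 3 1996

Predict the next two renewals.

Mar 6 1996, Apr 7 1996

Every event comes 32 days after the last (32, 32, 32, 32, 32, 32).
Feb 3 1996 + 32 days = Mar 6 1996.
Mar 6 1996 + 32 days = Apr 7 1996.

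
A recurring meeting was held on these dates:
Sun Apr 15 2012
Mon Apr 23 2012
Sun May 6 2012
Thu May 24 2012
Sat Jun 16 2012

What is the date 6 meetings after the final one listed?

Intervals are 8, 13, 18, 23 days — an arithmetic progression with common difference 5.
Next gap: 28 days. Sat Jun 16 2012 + 28 days = Sat Jul 14 2012.
Next gap: 33 days. Sat Jul 14 2012 + 33 days = Thu Aug 16 2012.
Next gap: 38 days. Thu Aug 16 2012 + 38 days = Sun Sep 23 2012.
Next gap: 43 days. Sun Sep 23 2012 + 43 days = Mon Nov 5 2012.
Next gap: 48 days. Mon Nov 5 2012 + 48 days = Sun Dec 23 2012.
Next gap: 53 days. Sun Dec 23 2012 + 53 days = Thu Feb 14 2013.

Thu Feb 14 2013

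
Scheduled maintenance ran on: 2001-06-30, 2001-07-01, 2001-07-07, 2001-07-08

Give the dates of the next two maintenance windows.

2001-07-14, 2001-07-15

Every event lands on a Saturday or Sunday (gaps cycle 1, 6, 1).
So the schedule is: every Saturday and Sunday.
Next Saturday: 2001-07-14.
Next Sunday: 2001-07-15.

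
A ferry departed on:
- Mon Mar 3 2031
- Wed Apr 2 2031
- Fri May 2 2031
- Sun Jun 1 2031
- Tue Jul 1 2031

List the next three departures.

Every event comes 30 days after the last (30, 30, 30, 30).
Tue Jul 1 2031 + 30 days = Thu Jul 31 2031.
Thu Jul 31 2031 + 30 days = Sat Aug 30 2031.
Sat Aug 30 2031 + 30 days = Mon Sep 29 2031.

Thu Jul 31 2031, Sat Aug 30 2031, Mon Sep 29 2031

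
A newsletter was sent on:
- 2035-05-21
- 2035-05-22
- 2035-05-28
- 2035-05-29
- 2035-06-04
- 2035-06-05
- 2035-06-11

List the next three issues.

Every event lands on a Monday or Tuesday (gaps cycle 1, 6, 1, 6, 1, 6).
So the schedule is: every Monday and Tuesday.
Next Tuesday: 2035-06-12.
Next Monday: 2035-06-18.
Next Tuesday: 2035-06-19.

2035-06-12, 2035-06-18, 2035-06-19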